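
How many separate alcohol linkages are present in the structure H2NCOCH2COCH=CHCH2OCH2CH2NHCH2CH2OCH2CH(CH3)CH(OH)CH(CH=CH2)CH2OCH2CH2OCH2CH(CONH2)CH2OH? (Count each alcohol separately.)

Working along the chain:
  H2NCO: –C(=O)NH2: carbonyl C bonded to C and to N → amide (the N is not a separate amine).
  CO: –C(=O)– with carbon on both sides → ketone.
  CH=CH: C=C double bond → alkene.
  CH2OCH2: C–O–C with sp³ carbons on both sides and no adjacent C=O → ether.
  CH2NHCH2: C–N–C with sp³ carbons and no adjacent C=O → amine (secondary).
  CH2OCH2: C–O–C with sp³ carbons on both sides and no adjacent C=O → ether.
  CH(OH): –OH on an sp³ carbon → alcohol (secondary).
  CH(CH=CH2): pendant –CH=CH2: C=C double bond → alkene.
  CH2OCH2: C–O–C with sp³ carbons on both sides and no adjacent C=O → ether.
  CH2OCH2: C–O–C with sp³ carbons on both sides and no adjacent C=O → ether.
  CH(CONH2): pendant –CONH2: carbonyl C bonded to C and N → amide.
  CH2OH: –OH on an sp³ carbon → alcohol.
Alcohol appears at: CH(OH), CH2OH → 2.

2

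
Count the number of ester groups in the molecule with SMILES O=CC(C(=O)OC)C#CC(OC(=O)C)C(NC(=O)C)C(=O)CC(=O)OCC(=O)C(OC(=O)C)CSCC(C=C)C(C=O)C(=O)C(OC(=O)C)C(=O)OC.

6

terminal –CHO: carbonyl C bonded to H and C → aldehyde.
pendant –COOCH3: carbonyl C bonded to C and –OCH3 → ester.
C≡C triple bond → alkyne.
pendant –OC(=O)CH3: an acyloxy group → ester.
pendant –NHC(=O)CH3: N bonded to a carbonyl → amide (not amine).
–C(=O)– with carbon on both sides → ketone.
–C(=O)–O–C with C on the carbonyl side → ester.
–C(=O)– with carbon on both sides → ketone.
pendant –OC(=O)CH3: an acyloxy group → ester.
C–S–C linkage → sulfide (thioether).
pendant –CH=CH2: C=C double bond → alkene.
pendant –CHO: carbonyl C bonded to C and H → aldehyde.
–C(=O)– with carbon on both sides → ketone.
pendant –OC(=O)CH3: an acyloxy group → ester.
–C(=O)OCH3: carbonyl C bonded to C and to –OCH3 → ester (not ketone + ether).
Ester appears at: CH(COOCH3), CH(OCOCH3), CH2COOCH2, CH(OCOCH3), CH(OCOCH3), COOCH3 → 6.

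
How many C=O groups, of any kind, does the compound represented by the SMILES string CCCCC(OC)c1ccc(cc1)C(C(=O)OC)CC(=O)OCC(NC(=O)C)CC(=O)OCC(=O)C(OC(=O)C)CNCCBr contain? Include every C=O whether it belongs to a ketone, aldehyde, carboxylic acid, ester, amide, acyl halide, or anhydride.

CH(COOCH3): ester, 1 C=O (running total 1).
CH2COOCH2: ester, 1 C=O (running total 2).
CH(NHCOCH3): amide, 1 C=O (running total 3).
CH2COOCH2: ester, 1 C=O (running total 4).
CO: ketone, 1 C=O (running total 5).
CH(OCOCH3): ester, 1 C=O (running total 6).

6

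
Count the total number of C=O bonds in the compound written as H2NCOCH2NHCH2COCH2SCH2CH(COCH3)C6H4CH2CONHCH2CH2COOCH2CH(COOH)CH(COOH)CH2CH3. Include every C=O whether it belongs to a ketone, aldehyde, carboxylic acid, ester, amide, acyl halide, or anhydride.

7

H2NCO: amide, 1 C=O (running total 1).
CO: ketone, 1 C=O (running total 2).
CH(COCH3): ketone, 1 C=O (running total 3).
CH2CONHCH2: amide, 1 C=O (running total 4).
CH2COOCH2: ester, 1 C=O (running total 5).
CH(COOH): carboxylic acid, 1 C=O (running total 6).
CH(COOH): carboxylic acid, 1 C=O (running total 7).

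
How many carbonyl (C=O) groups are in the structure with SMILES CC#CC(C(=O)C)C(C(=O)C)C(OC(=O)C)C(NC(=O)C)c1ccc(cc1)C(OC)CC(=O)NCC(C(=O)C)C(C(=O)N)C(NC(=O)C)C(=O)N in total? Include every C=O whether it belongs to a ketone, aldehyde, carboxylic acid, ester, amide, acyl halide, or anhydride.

9

CH(COCH3): ketone, 1 C=O (running total 1).
CH(COCH3): ketone, 1 C=O (running total 2).
CH(OCOCH3): ester, 1 C=O (running total 3).
CH(NHCOCH3): amide, 1 C=O (running total 4).
CH2CONHCH2: amide, 1 C=O (running total 5).
CH(COCH3): ketone, 1 C=O (running total 6).
CH(CONH2): amide, 1 C=O (running total 7).
CH(NHCOCH3): amide, 1 C=O (running total 8).
CONH2: amide, 1 C=O (running total 9).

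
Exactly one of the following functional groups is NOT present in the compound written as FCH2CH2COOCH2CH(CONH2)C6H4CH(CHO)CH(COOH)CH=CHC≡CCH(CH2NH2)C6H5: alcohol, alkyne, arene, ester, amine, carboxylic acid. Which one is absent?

ester: present (CH2COOCH2 — –C(=O)–O–C with C on the carbonyl side → ester).
carboxylic acid: present (CH(COOH) — pendant –COOH: carbonyl C bonded to C and –OH → carboxylic acid).
amine: present (CH(CH2NH2) — pendant –CH2NH2: N on sp³ C, no adjacent C=O → amine).
arene: present (C6H4 — para-disubstituted benzene ring → arene).
alkyne: present (C≡C — C≡C triple bond → alkyne).
alcohol: absent. In CH(COOH), the –OH sits on a carbonyl carbon, making it part of a carboxylic acid, not an alcohol.

alcohol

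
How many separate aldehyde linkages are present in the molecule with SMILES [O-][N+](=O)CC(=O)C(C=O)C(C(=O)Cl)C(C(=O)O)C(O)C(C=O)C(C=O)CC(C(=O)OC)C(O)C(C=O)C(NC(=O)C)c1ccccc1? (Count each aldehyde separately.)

Working along the chain:
  O2NCH2: –NO2 on carbon → nitro group.
  CO: –C(=O)– with carbon on both sides → ketone.
  CH(CHO): pendant –CHO: carbonyl C bonded to C and H → aldehyde.
  CH(COCl): pendant –C(=O)X: carbonyl C bonded to C and halogen → acyl halide.
  CH(COOH): pendant –COOH: carbonyl C bonded to C and –OH → carboxylic acid.
  CH(OH): –OH on an sp³ carbon → alcohol (secondary).
  CH(CHO): pendant –CHO: carbonyl C bonded to C and H → aldehyde.
  CH(CHO): pendant –CHO: carbonyl C bonded to C and H → aldehyde.
  CH(COOCH3): pendant –COOCH3: carbonyl C bonded to C and –OCH3 → ester.
  CH(OH): –OH on an sp³ carbon → alcohol (secondary).
  CH(CHO): pendant –CHO: carbonyl C bonded to C and H → aldehyde.
  CH(NHCOCH3): pendant –NHC(=O)CH3: N bonded to a carbonyl → amide (not amine).
  C6H5: –C6H5 phenyl ring → arene.
Aldehyde appears at: CH(CHO), CH(CHO), CH(CHO), CH(CHO) → 4.

4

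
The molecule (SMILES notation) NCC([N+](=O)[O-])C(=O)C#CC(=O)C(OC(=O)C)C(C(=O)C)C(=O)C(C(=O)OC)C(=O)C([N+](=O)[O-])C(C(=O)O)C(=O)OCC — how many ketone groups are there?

5

–NH2 on an sp³ carbon with no adjacent C=O → amine.
–NO2 on an sp³ carbon → nitro (the N=O is not a carbonyl).
–C(=O)– with carbon on both sides → ketone.
C≡C triple bond → alkyne.
–C(=O)– with carbon on both sides → ketone.
pendant –OC(=O)CH3: an acyloxy group → ester.
pendant –COCH3: carbonyl C bonded to two carbons → ketone.
–C(=O)– with carbon on both sides → ketone.
pendant –COOCH3: carbonyl C bonded to C and –OCH3 → ester.
–C(=O)– with carbon on both sides → ketone.
–NO2 on an sp³ carbon → nitro (the N=O is not a carbonyl).
pendant –COOH: carbonyl C bonded to C and –OH → carboxylic acid.
–C(=O)OCH2CH3: carbonyl C bonded to C and to –OEt → ester.
Ketone appears at: CO, CO, CH(COCH3), CO, CO → 5.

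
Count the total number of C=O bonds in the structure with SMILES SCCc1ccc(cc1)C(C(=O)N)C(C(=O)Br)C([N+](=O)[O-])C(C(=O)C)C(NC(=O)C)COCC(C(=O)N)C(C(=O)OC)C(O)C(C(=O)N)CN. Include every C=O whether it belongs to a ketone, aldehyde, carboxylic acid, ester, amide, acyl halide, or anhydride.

7

CH(CONH2): amide, 1 C=O (running total 1).
CH(COBr): acyl halide, 1 C=O (running total 2).
CH(COCH3): ketone, 1 C=O (running total 3).
CH(NHCOCH3): amide, 1 C=O (running total 4).
CH(CONH2): amide, 1 C=O (running total 5).
CH(COOCH3): ester, 1 C=O (running total 6).
CH(CONH2): amide, 1 C=O (running total 7).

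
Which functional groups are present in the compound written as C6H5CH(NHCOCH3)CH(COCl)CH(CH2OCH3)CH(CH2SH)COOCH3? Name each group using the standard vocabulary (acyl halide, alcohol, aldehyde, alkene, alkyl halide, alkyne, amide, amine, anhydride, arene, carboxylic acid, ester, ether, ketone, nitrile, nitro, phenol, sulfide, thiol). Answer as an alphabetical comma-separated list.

C6H5– phenyl ring → arene.
pendant –NHC(=O)CH3: N bonded to a carbonyl → amide (not amine).
pendant –C(=O)X: carbonyl C bonded to C and halogen → acyl halide.
pendant –CH2OCH3: C–O–C linkage → ether.
pendant –CH2SH → thiol.
–C(=O)OCH3: carbonyl C bonded to C and to –OCH3 → ester (not ketone + ether).

acyl halide, amide, arene, ester, ether, thiol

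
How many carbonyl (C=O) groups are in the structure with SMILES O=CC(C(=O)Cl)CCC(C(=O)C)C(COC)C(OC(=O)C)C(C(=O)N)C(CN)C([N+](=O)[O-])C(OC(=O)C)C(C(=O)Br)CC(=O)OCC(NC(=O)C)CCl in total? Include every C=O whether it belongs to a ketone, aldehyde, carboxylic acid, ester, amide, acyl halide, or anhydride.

OHC: aldehyde, 1 C=O (running total 1).
CH(COCl): acyl halide, 1 C=O (running total 2).
CH(COCH3): ketone, 1 C=O (running total 3).
CH(OCOCH3): ester, 1 C=O (running total 4).
CH(CONH2): amide, 1 C=O (running total 5).
CH(OCOCH3): ester, 1 C=O (running total 6).
CH(COBr): acyl halide, 1 C=O (running total 7).
CH2COOCH2: ester, 1 C=O (running total 8).
CH(NHCOCH3): amide, 1 C=O (running total 9).

9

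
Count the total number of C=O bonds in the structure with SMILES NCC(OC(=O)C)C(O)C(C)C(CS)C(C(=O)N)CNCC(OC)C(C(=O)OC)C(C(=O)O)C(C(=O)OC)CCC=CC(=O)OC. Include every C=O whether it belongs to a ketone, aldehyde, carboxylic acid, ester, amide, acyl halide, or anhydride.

6

CH(OCOCH3): ester, 1 C=O (running total 1).
CH(CONH2): amide, 1 C=O (running total 2).
CH(COOCH3): ester, 1 C=O (running total 3).
CH(COOH): carboxylic acid, 1 C=O (running total 4).
CH(COOCH3): ester, 1 C=O (running total 5).
COOCH3: ester, 1 C=O (running total 6).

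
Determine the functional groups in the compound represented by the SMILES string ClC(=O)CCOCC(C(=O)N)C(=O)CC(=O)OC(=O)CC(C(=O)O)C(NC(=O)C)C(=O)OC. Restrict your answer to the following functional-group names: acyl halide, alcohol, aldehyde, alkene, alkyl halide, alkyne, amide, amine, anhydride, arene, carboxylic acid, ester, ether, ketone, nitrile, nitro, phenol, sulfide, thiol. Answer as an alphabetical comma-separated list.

acyl halide, amide, anhydride, carboxylic acid, ester, ether, ketone

Taking each segment in turn:
  ClCO: –C(=O)Cl: carbonyl C bonded to C and to a halogen → acyl halide (not alkyl halide).
  CH2OCH2: C–O–C with sp³ carbons on both sides and no adjacent C=O → ether.
  CH(CONH2): pendant –CONH2: carbonyl C bonded to C and N → amide.
  CO: –C(=O)– with carbon on both sides → ketone.
  CH2CO-O-COCH2: two acyl groups sharing one oxygen, –C(=O)–O–C(=O)– → anhydride.
  CH(COOH): pendant –COOH: carbonyl C bonded to C and –OH → carboxylic acid.
  CH(NHCOCH3): pendant –NHC(=O)CH3: N bonded to a carbonyl → amide (not amine).
  COOCH3: –C(=O)OCH3: carbonyl C bonded to C and to –OCH3 → ester (not ketone + ether).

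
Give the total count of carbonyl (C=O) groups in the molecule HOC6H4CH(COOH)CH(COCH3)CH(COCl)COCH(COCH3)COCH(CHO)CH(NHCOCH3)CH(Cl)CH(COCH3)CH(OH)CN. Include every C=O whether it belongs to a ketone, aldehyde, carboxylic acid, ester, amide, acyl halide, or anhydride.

9

CH(COOH): carboxylic acid, 1 C=O (running total 1).
CH(COCH3): ketone, 1 C=O (running total 2).
CH(COCl): acyl halide, 1 C=O (running total 3).
CO: ketone, 1 C=O (running total 4).
CH(COCH3): ketone, 1 C=O (running total 5).
CO: ketone, 1 C=O (running total 6).
CH(CHO): aldehyde, 1 C=O (running total 7).
CH(NHCOCH3): amide, 1 C=O (running total 8).
CH(COCH3): ketone, 1 C=O (running total 9).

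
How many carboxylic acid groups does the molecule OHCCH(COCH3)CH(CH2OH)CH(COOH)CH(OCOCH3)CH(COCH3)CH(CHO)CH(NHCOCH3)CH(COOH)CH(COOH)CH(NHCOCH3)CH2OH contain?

Taking each segment in turn:
  OHC: terminal –CHO: carbonyl C bonded to H and C → aldehyde.
  CH(COCH3): pendant –COCH3: carbonyl C bonded to two carbons → ketone.
  CH(CH2OH): pendant –CH2OH on an sp³ backbone C → alcohol.
  CH(COOH): pendant –COOH: carbonyl C bonded to C and –OH → carboxylic acid.
  CH(OCOCH3): pendant –OC(=O)CH3: an acyloxy group → ester.
  CH(COCH3): pendant –COCH3: carbonyl C bonded to two carbons → ketone.
  CH(CHO): pendant –CHO: carbonyl C bonded to C and H → aldehyde.
  CH(NHCOCH3): pendant –NHC(=O)CH3: N bonded to a carbonyl → amide (not amine).
  CH(COOH): pendant –COOH: carbonyl C bonded to C and –OH → carboxylic acid.
  CH(COOH): pendant –COOH: carbonyl C bonded to C and –OH → carboxylic acid.
  CH(NHCOCH3): pendant –NHC(=O)CH3: N bonded to a carbonyl → amide (not amine).
  CH2OH: –OH on an sp³ carbon → alcohol.
Carboxylic acid appears at: CH(COOH), CH(COOH), CH(COOH) → 3.

3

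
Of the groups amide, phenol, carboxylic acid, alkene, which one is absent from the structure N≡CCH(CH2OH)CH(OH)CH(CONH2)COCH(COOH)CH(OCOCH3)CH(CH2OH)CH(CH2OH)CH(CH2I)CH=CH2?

phenol

carboxylic acid: present (CH(COOH) — pendant –COOH: carbonyl C bonded to C and –OH → carboxylic acid).
amide: present (CH(CONH2) — pendant –CONH2: carbonyl C bonded to C and N → amide).
alkene: present (CH=CH2 — C=C double bond → alkene).
phenol: absent. In each of CH(CH2OH) and CH(OH), the –OH is on an sp³ carbon, not on an aromatic ring, so it is an alcohol.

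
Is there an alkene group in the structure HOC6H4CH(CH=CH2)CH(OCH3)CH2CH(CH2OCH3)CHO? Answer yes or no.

yes

–OH attached directly to an aromatic ring → phenol (not alcohol); the ring itself is an arene.
pendant –CH=CH2: C=C double bond → alkene.
pendant –OCH3: C–O–C with sp³ C, no adjacent C=O → ether.
pendant –CH2OCH3: C–O–C linkage → ether.
terminal –CHO: carbonyl C bonded to H and C → aldehyde.
The CH(CH=CH2) segment supplies the alkene: pendant –CH=CH2: C=C double bond → alkene.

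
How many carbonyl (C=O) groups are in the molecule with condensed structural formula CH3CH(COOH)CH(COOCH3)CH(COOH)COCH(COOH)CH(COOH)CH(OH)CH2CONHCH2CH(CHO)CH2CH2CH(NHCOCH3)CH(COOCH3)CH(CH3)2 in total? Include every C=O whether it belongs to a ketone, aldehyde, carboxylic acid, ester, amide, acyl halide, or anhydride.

CH(COOH): carboxylic acid, 1 C=O (running total 1).
CH(COOCH3): ester, 1 C=O (running total 2).
CH(COOH): carboxylic acid, 1 C=O (running total 3).
CO: ketone, 1 C=O (running total 4).
CH(COOH): carboxylic acid, 1 C=O (running total 5).
CH(COOH): carboxylic acid, 1 C=O (running total 6).
CH2CONHCH2: amide, 1 C=O (running total 7).
CH(CHO): aldehyde, 1 C=O (running total 8).
CH(NHCOCH3): amide, 1 C=O (running total 9).
CH(COOCH3): ester, 1 C=O (running total 10).

10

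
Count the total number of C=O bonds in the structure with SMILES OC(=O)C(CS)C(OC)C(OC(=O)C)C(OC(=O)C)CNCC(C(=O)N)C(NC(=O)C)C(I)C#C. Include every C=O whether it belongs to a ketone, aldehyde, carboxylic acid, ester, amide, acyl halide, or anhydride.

HOOC: carboxylic acid, 1 C=O (running total 1).
CH(OCOCH3): ester, 1 C=O (running total 2).
CH(OCOCH3): ester, 1 C=O (running total 3).
CH(CONH2): amide, 1 C=O (running total 4).
CH(NHCOCH3): amide, 1 C=O (running total 5).

5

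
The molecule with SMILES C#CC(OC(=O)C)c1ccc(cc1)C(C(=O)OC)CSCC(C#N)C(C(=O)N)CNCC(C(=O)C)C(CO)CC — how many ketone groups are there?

1

C≡C triple bond → alkyne.
pendant –OC(=O)CH3: an acyloxy group → ester.
para-disubstituted benzene ring → arene.
pendant –COOCH3: carbonyl C bonded to C and –OCH3 → ester.
C–S–C linkage → sulfide (thioether).
pendant –C≡N: nitrile.
pendant –CONH2: carbonyl C bonded to C and N → amide.
C–N–C with sp³ carbons and no adjacent C=O → amine (secondary).
pendant –COCH3: carbonyl C bonded to two carbons → ketone.
pendant –CH2OH on an sp³ backbone C → alcohol.
Ketone appears at: CH(COCH3) → 1.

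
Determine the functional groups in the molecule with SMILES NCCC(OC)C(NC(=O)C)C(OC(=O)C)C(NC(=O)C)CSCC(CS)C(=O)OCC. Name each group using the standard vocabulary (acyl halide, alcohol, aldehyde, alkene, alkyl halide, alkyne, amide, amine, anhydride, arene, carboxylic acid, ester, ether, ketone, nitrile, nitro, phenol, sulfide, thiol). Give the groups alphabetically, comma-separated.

amide, amine, ester, ether, sulfide, thiol

Taking each segment in turn:
  H2NCH2: –NH2 on an sp³ carbon with no adjacent C=O → amine.
  CH(OCH3): pendant –OCH3: C–O–C with sp³ C, no adjacent C=O → ether.
  CH(NHCOCH3): pendant –NHC(=O)CH3: N bonded to a carbonyl → amide (not amine).
  CH(OCOCH3): pendant –OC(=O)CH3: an acyloxy group → ester.
  CH(NHCOCH3): pendant –NHC(=O)CH3: N bonded to a carbonyl → amide (not amine).
  CH2SCH2: C–S–C linkage → sulfide (thioether).
  CH(CH2SH): pendant –CH2SH → thiol.
  COOCH2CH3: –C(=O)OCH2CH3: carbonyl C bonded to C and to –OEt → ester.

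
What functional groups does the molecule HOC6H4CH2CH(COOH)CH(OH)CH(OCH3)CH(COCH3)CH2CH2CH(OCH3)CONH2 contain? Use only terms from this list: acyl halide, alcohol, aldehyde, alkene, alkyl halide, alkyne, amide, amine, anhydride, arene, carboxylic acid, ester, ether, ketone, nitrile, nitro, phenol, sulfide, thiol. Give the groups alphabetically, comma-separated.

alcohol, amide, arene, carboxylic acid, ether, ketone, phenol

–OH attached directly to an aromatic ring → phenol (not alcohol); the ring itself is an arene.
pendant –COOH: carbonyl C bonded to C and –OH → carboxylic acid.
–OH on an sp³ carbon → alcohol (secondary).
pendant –OCH3: C–O–C with sp³ C, no adjacent C=O → ether.
pendant –COCH3: carbonyl C bonded to two carbons → ketone.
pendant –OCH3: C–O–C with sp³ C, no adjacent C=O → ether.
–C(=O)NH2: carbonyl C bonded to C and to N → amide (the N is not a separate amine).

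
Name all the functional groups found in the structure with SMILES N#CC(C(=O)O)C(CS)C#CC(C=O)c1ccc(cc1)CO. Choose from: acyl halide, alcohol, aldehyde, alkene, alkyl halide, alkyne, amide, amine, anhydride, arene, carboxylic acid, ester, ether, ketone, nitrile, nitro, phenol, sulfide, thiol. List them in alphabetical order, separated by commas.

alcohol, aldehyde, alkyne, arene, carboxylic acid, nitrile, thiol

N≡C–: carbon triple-bonded to nitrogen → nitrile.
pendant –COOH: carbonyl C bonded to C and –OH → carboxylic acid.
pendant –CH2SH → thiol.
C≡C triple bond → alkyne.
pendant –CHO: carbonyl C bonded to C and H → aldehyde.
para-disubstituted benzene ring → arene.
–OH on an sp³ carbon → alcohol.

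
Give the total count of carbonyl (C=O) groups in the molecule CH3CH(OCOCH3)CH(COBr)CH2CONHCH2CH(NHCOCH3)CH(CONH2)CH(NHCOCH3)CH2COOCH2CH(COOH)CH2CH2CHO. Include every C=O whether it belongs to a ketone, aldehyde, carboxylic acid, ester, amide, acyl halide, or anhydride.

CH(OCOCH3): ester, 1 C=O (running total 1).
CH(COBr): acyl halide, 1 C=O (running total 2).
CH2CONHCH2: amide, 1 C=O (running total 3).
CH(NHCOCH3): amide, 1 C=O (running total 4).
CH(CONH2): amide, 1 C=O (running total 5).
CH(NHCOCH3): amide, 1 C=O (running total 6).
CH2COOCH2: ester, 1 C=O (running total 7).
CH(COOH): carboxylic acid, 1 C=O (running total 8).
CHO: aldehyde, 1 C=O (running total 9).

9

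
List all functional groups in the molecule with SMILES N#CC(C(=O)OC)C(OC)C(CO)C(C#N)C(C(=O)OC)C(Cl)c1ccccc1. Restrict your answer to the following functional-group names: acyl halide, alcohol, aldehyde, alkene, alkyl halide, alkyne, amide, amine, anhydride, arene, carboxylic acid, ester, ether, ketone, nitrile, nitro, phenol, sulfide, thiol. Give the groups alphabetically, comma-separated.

alcohol, alkyl halide, arene, ester, ether, nitrile

Working along the chain:
  N≡C: N≡C–: carbon triple-bonded to nitrogen → nitrile.
  CH(COOCH3): pendant –COOCH3: carbonyl C bonded to C and –OCH3 → ester.
  CH(OCH3): pendant –OCH3: C–O–C with sp³ C, no adjacent C=O → ether.
  CH(CH2OH): pendant –CH2OH on an sp³ backbone C → alcohol.
  CH(CN): pendant –C≡N: nitrile.
  CH(COOCH3): pendant –COOCH3: carbonyl C bonded to C and –OCH3 → ester.
  CH(Cl): halogen on an sp³ carbon → alkyl halide.
  C6H5: –C6H5 phenyl ring → arene.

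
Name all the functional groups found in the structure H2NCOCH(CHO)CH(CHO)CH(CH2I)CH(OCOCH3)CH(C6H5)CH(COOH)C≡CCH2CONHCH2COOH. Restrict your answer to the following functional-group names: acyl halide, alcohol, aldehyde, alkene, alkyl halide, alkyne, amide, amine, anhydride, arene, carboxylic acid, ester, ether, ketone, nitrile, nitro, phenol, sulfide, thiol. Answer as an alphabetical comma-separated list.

aldehyde, alkyl halide, alkyne, amide, arene, carboxylic acid, ester

Working along the chain:
  H2NCO: –C(=O)NH2: carbonyl C bonded to C and to N → amide (the N is not a separate amine).
  CH(CHO): pendant –CHO: carbonyl C bonded to C and H → aldehyde.
  CH(CHO): pendant –CHO: carbonyl C bonded to C and H → aldehyde.
  CH(CH2I): pendant –CH2X: halogen on sp³ carbon → alkyl halide.
  CH(OCOCH3): pendant –OC(=O)CH3: an acyloxy group → ester.
  CH(C6H5): pendant –C6H5: benzene ring → arene.
  CH(COOH): pendant –COOH: carbonyl C bonded to C and –OH → carboxylic acid.
  C≡C: C≡C triple bond → alkyne.
  CH2CONHCH2: –C(=O)–N– linkage → amide (the N is not an amine).
  COOH: –COOH: carbonyl C bonded to –OH and C → carboxylic acid (the –OH is not a separate alcohol).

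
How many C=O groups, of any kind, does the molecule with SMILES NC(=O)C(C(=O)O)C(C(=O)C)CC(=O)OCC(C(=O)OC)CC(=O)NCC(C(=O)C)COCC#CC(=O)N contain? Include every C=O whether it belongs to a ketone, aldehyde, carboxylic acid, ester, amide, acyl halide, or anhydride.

H2NCO: amide, 1 C=O (running total 1).
CH(COOH): carboxylic acid, 1 C=O (running total 2).
CH(COCH3): ketone, 1 C=O (running total 3).
CH2COOCH2: ester, 1 C=O (running total 4).
CH(COOCH3): ester, 1 C=O (running total 5).
CH2CONHCH2: amide, 1 C=O (running total 6).
CH(COCH3): ketone, 1 C=O (running total 7).
CONH2: amide, 1 C=O (running total 8).

8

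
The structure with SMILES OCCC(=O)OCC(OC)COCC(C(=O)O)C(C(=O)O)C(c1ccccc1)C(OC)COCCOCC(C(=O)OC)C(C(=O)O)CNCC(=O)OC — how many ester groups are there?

3

Taking each segment in turn:
  HOCH2: HO– on an sp³ carbon → alcohol.
  CH2COOCH2: –C(=O)–O–C with C on the carbonyl side → ester.
  CH(OCH3): pendant –OCH3: C–O–C with sp³ C, no adjacent C=O → ether.
  CH2OCH2: C–O–C with sp³ carbons on both sides and no adjacent C=O → ether.
  CH(COOH): pendant –COOH: carbonyl C bonded to C and –OH → carboxylic acid.
  CH(COOH): pendant –COOH: carbonyl C bonded to C and –OH → carboxylic acid.
  CH(C6H5): pendant –C6H5: benzene ring → arene.
  CH(OCH3): pendant –OCH3: C–O–C with sp³ C, no adjacent C=O → ether.
  CH2OCH2: C–O–C with sp³ carbons on both sides and no adjacent C=O → ether.
  CH2OCH2: C–O–C with sp³ carbons on both sides and no adjacent C=O → ether.
  CH(COOCH3): pendant –COOCH3: carbonyl C bonded to C and –OCH3 → ester.
  CH(COOH): pendant –COOH: carbonyl C bonded to C and –OH → carboxylic acid.
  CH2NHCH2: C–N–C with sp³ carbons and no adjacent C=O → amine (secondary).
  COOCH3: –C(=O)OCH3: carbonyl C bonded to C and to –OCH3 → ester (not ketone + ether).
Ester appears at: CH2COOCH2, CH(COOCH3), COOCH3 → 3.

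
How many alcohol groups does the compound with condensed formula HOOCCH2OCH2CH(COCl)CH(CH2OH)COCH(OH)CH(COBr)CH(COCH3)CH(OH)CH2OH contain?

Working along the chain:
  HOOC: –COOH: carbonyl C bonded to –OH and C → carboxylic acid (the –OH is not a separate alcohol).
  CH2OCH2: C–O–C with sp³ carbons on both sides and no adjacent C=O → ether.
  CH(COCl): pendant –C(=O)X: carbonyl C bonded to C and halogen → acyl halide.
  CH(CH2OH): pendant –CH2OH on an sp³ backbone C → alcohol.
  CO: –C(=O)– with carbon on both sides → ketone.
  CH(OH): –OH on an sp³ carbon → alcohol (secondary).
  CH(COBr): pendant –C(=O)X: carbonyl C bonded to C and halogen → acyl halide.
  CH(COCH3): pendant –COCH3: carbonyl C bonded to two carbons → ketone.
  CH(OH): –OH on an sp³ carbon → alcohol (secondary).
  CH2OH: –OH on an sp³ carbon → alcohol.
Alcohol appears at: CH(CH2OH), CH(OH), CH(OH), CH2OH → 4.

4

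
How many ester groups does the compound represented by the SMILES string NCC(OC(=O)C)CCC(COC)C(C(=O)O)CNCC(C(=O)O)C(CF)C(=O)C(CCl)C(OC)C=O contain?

1

Working along the chain:
  H2NCH2: –NH2 on an sp³ carbon with no adjacent C=O → amine.
  CH(OCOCH3): pendant –OC(=O)CH3: an acyloxy group → ester.
  CH(CH2OCH3): pendant –CH2OCH3: C–O–C linkage → ether.
  CH(COOH): pendant –COOH: carbonyl C bonded to C and –OH → carboxylic acid.
  CH2NHCH2: C–N–C with sp³ carbons and no adjacent C=O → amine (secondary).
  CH(COOH): pendant –COOH: carbonyl C bonded to C and –OH → carboxylic acid.
  CH(CH2F): pendant –CH2X: halogen on sp³ carbon → alkyl halide.
  CO: –C(=O)– with carbon on both sides → ketone.
  CH(CH2Cl): pendant –CH2X: halogen on sp³ carbon → alkyl halide.
  CH(OCH3): pendant –OCH3: C–O–C with sp³ C, no adjacent C=O → ether.
  CHO: terminal –CHO: carbonyl C bonded to H and C → aldehyde.
Ester appears at: CH(OCOCH3) → 1.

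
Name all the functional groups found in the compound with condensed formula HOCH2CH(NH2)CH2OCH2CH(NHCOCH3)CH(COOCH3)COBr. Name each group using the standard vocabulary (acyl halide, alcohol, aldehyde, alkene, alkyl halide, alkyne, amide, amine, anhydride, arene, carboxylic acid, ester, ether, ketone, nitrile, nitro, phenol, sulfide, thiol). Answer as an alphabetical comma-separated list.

Working along the chain:
  HOCH2: HO– on an sp³ carbon → alcohol.
  CH(NH2): –NH2 on an sp³ carbon with no adjacent C=O → amine.
  CH2OCH2: C–O–C with sp³ carbons on both sides and no adjacent C=O → ether.
  CH(NHCOCH3): pendant –NHC(=O)CH3: N bonded to a carbonyl → amide (not amine).
  CH(COOCH3): pendant –COOCH3: carbonyl C bonded to C and –OCH3 → ester.
  COBr: –C(=O)Br: carbonyl C bonded to C and to a halogen → acyl halide (not alkyl halide).

acyl halide, alcohol, amide, amine, ester, ether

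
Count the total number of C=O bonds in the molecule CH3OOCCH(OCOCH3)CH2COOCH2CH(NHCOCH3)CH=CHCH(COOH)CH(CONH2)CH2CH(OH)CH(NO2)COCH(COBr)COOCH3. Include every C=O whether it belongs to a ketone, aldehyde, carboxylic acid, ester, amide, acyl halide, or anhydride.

9

CH3OOC: ester, 1 C=O (running total 1).
CH(OCOCH3): ester, 1 C=O (running total 2).
CH2COOCH2: ester, 1 C=O (running total 3).
CH(NHCOCH3): amide, 1 C=O (running total 4).
CH(COOH): carboxylic acid, 1 C=O (running total 5).
CH(CONH2): amide, 1 C=O (running total 6).
CO: ketone, 1 C=O (running total 7).
CH(COBr): acyl halide, 1 C=O (running total 8).
COOCH3: ester, 1 C=O (running total 9).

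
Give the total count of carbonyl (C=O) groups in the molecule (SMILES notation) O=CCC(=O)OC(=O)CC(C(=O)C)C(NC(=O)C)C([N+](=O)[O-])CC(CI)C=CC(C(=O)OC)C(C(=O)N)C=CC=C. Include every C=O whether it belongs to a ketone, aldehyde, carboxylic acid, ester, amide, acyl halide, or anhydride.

7

OHC: aldehyde, 1 C=O (running total 1).
CH2CO-O-COCH2: anhydride, 2 C=O (running total 3).
CH(COCH3): ketone, 1 C=O (running total 4).
CH(NHCOCH3): amide, 1 C=O (running total 5).
CH(COOCH3): ester, 1 C=O (running total 6).
CH(CONH2): amide, 1 C=O (running total 7).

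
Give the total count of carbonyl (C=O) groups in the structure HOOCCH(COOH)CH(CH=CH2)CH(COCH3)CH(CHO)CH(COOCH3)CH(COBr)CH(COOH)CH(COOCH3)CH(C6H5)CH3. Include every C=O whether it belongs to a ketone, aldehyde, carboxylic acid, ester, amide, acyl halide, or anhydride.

HOOC: carboxylic acid, 1 C=O (running total 1).
CH(COOH): carboxylic acid, 1 C=O (running total 2).
CH(COCH3): ketone, 1 C=O (running total 3).
CH(CHO): aldehyde, 1 C=O (running total 4).
CH(COOCH3): ester, 1 C=O (running total 5).
CH(COBr): acyl halide, 1 C=O (running total 6).
CH(COOH): carboxylic acid, 1 C=O (running total 7).
CH(COOCH3): ester, 1 C=O (running total 8).

8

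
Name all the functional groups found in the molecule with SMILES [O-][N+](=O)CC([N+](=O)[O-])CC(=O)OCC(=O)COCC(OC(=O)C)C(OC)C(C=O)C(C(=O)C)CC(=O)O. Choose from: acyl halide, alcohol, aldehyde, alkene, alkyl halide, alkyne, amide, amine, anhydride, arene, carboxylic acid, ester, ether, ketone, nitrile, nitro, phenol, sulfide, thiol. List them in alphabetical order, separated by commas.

–NO2 on carbon → nitro group.
–NO2 on an sp³ carbon → nitro (the N=O is not a carbonyl).
–C(=O)–O–C with C on the carbonyl side → ester.
–C(=O)– with carbon on both sides → ketone.
C–O–C with sp³ carbons on both sides and no adjacent C=O → ether.
pendant –OC(=O)CH3: an acyloxy group → ester.
pendant –OCH3: C–O–C with sp³ C, no adjacent C=O → ether.
pendant –CHO: carbonyl C bonded to C and H → aldehyde.
pendant –COCH3: carbonyl C bonded to two carbons → ketone.
–COOH: carbonyl C bonded to –OH and C → carboxylic acid (the –OH is not a separate alcohol).

aldehyde, carboxylic acid, ester, ether, ketone, nitro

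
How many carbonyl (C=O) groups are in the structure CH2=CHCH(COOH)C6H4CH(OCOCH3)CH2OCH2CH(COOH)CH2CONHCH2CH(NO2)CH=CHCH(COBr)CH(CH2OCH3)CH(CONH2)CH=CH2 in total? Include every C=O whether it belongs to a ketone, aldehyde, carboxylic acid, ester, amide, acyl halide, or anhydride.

CH(COOH): carboxylic acid, 1 C=O (running total 1).
CH(OCOCH3): ester, 1 C=O (running total 2).
CH(COOH): carboxylic acid, 1 C=O (running total 3).
CH2CONHCH2: amide, 1 C=O (running total 4).
CH(COBr): acyl halide, 1 C=O (running total 5).
CH(CONH2): amide, 1 C=O (running total 6).

6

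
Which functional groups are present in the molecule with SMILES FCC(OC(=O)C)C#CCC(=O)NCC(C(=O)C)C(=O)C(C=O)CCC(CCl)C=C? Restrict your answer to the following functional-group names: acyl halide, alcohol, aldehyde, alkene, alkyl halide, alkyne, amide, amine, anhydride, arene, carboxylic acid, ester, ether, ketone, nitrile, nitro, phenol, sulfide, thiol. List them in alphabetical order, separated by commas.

Working along the chain:
  FCH2: halogen on an sp³ carbon → alkyl halide.
  CH(OCOCH3): pendant –OC(=O)CH3: an acyloxy group → ester.
  C≡C: C≡C triple bond → alkyne.
  CH2CONHCH2: –C(=O)–N– linkage → amide (the N is not an amine).
  CH(COCH3): pendant –COCH3: carbonyl C bonded to two carbons → ketone.
  CO: –C(=O)– with carbon on both sides → ketone.
  CH(CHO): pendant –CHO: carbonyl C bonded to C and H → aldehyde.
  CH(CH2Cl): pendant –CH2X: halogen on sp³ carbon → alkyl halide.
  CH=CH2: C=C double bond → alkene.

aldehyde, alkene, alkyl halide, alkyne, amide, ester, ketone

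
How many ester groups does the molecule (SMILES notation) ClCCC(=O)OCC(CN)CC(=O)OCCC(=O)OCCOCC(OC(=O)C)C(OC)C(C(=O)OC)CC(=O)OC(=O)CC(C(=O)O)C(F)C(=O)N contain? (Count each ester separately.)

Working along the chain:
  ClCH2: halogen on an sp³ carbon → alkyl halide.
  CH2COOCH2: –C(=O)–O–C with C on the carbonyl side → ester.
  CH(CH2NH2): pendant –CH2NH2: N on sp³ C, no adjacent C=O → amine.
  CH2COOCH2: –C(=O)–O–C with C on the carbonyl side → ester.
  CH2COOCH2: –C(=O)–O–C with C on the carbonyl side → ester.
  CH2OCH2: C–O–C with sp³ carbons on both sides and no adjacent C=O → ether.
  CH(OCOCH3): pendant –OC(=O)CH3: an acyloxy group → ester.
  CH(OCH3): pendant –OCH3: C–O–C with sp³ C, no adjacent C=O → ether.
  CH(COOCH3): pendant –COOCH3: carbonyl C bonded to C and –OCH3 → ester.
  CH2CO-O-COCH2: two acyl groups sharing one oxygen, –C(=O)–O–C(=O)– → anhydride.
  CH(COOH): pendant –COOH: carbonyl C bonded to C and –OH → carboxylic acid.
  CH(F): halogen on an sp³ carbon → alkyl halide.
  CONH2: –C(=O)NH2: carbonyl C bonded to C and to N → amide (the N is not a separate amine).
Ester appears at: CH2COOCH2, CH2COOCH2, CH2COOCH2, CH(OCOCH3), CH(COOCH3) → 5.

5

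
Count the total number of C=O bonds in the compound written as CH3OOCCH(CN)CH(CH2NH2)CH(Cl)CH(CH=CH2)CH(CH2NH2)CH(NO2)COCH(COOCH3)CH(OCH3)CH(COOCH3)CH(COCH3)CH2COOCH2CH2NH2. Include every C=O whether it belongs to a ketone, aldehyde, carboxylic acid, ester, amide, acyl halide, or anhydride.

6

CH3OOC: ester, 1 C=O (running total 1).
CO: ketone, 1 C=O (running total 2).
CH(COOCH3): ester, 1 C=O (running total 3).
CH(COOCH3): ester, 1 C=O (running total 4).
CH(COCH3): ketone, 1 C=O (running total 5).
CH2COOCH2: ester, 1 C=O (running total 6).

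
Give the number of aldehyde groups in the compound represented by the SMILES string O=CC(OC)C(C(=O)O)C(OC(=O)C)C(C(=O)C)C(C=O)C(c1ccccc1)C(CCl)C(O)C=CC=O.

3

Reading the structure from left to right:
  OHC: terminal –CHO: carbonyl C bonded to H and C → aldehyde.
  CH(OCH3): pendant –OCH3: C–O–C with sp³ C, no adjacent C=O → ether.
  CH(COOH): pendant –COOH: carbonyl C bonded to C and –OH → carboxylic acid.
  CH(OCOCH3): pendant –OC(=O)CH3: an acyloxy group → ester.
  CH(COCH3): pendant –COCH3: carbonyl C bonded to two carbons → ketone.
  CH(CHO): pendant –CHO: carbonyl C bonded to C and H → aldehyde.
  CH(C6H5): pendant –C6H5: benzene ring → arene.
  CH(CH2Cl): pendant –CH2X: halogen on sp³ carbon → alkyl halide.
  CH(OH): –OH on an sp³ carbon → alcohol (secondary).
  CH=CH: C=C double bond → alkene.
  CHO: terminal –CHO: carbonyl C bonded to H and C → aldehyde.
Aldehyde appears at: OHC, CH(CHO), CHO → 3.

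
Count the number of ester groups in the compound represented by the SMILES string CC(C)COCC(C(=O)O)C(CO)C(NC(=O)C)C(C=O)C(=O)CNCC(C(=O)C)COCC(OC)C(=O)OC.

1

Working along the chain:
  CH2OCH2: C–O–C with sp³ carbons on both sides and no adjacent C=O → ether.
  CH(COOH): pendant –COOH: carbonyl C bonded to C and –OH → carboxylic acid.
  CH(CH2OH): pendant –CH2OH on an sp³ backbone C → alcohol.
  CH(NHCOCH3): pendant –NHC(=O)CH3: N bonded to a carbonyl → amide (not amine).
  CH(CHO): pendant –CHO: carbonyl C bonded to C and H → aldehyde.
  CO: –C(=O)– with carbon on both sides → ketone.
  CH2NHCH2: C–N–C with sp³ carbons and no adjacent C=O → amine (secondary).
  CH(COCH3): pendant –COCH3: carbonyl C bonded to two carbons → ketone.
  CH2OCH2: C–O–C with sp³ carbons on both sides and no adjacent C=O → ether.
  CH(OCH3): pendant –OCH3: C–O–C with sp³ C, no adjacent C=O → ether.
  COOCH3: –C(=O)OCH3: carbonyl C bonded to C and to –OCH3 → ester (not ketone + ether).
Ester appears at: COOCH3 → 1.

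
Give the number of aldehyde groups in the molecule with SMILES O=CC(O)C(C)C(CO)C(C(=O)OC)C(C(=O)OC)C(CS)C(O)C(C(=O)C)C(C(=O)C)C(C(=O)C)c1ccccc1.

terminal –CHO: carbonyl C bonded to H and C → aldehyde.
–OH on an sp³ carbon → alcohol (secondary).
pendant –CH2OH on an sp³ backbone C → alcohol.
pendant –COOCH3: carbonyl C bonded to C and –OCH3 → ester.
pendant –COOCH3: carbonyl C bonded to C and –OCH3 → ester.
pendant –CH2SH → thiol.
–OH on an sp³ carbon → alcohol (secondary).
pendant –COCH3: carbonyl C bonded to two carbons → ketone.
pendant –COCH3: carbonyl C bonded to two carbons → ketone.
pendant –COCH3: carbonyl C bonded to two carbons → ketone.
–C6H5 phenyl ring → arene.
Aldehyde appears at: OHC → 1.

1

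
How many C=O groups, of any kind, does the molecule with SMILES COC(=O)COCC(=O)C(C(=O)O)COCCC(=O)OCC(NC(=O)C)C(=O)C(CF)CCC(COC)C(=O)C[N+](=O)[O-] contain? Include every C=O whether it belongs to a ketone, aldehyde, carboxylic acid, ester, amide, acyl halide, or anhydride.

7

CH3OOC: ester, 1 C=O (running total 1).
CO: ketone, 1 C=O (running total 2).
CH(COOH): carboxylic acid, 1 C=O (running total 3).
CH2COOCH2: ester, 1 C=O (running total 4).
CH(NHCOCH3): amide, 1 C=O (running total 5).
CO: ketone, 1 C=O (running total 6).
CO: ketone, 1 C=O (running total 7).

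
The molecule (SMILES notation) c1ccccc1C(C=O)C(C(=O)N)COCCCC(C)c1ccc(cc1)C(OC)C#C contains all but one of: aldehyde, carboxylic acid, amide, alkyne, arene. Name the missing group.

aldehyde: present (CH(CHO) — pendant –CHO: carbonyl C bonded to C and H → aldehyde).
alkyne: present (C≡CH — C≡C triple bond → alkyne).
amide: present (CH(CONH2) — pendant –CONH2: carbonyl C bonded to C and N → amide).
arene: present (C6H5 — C6H5– phenyl ring → arene).
carboxylic acid: absent. In CH(CONH2), the carbonyl is bonded to nitrogen, not to –OH; that is an amide.

carboxylic acid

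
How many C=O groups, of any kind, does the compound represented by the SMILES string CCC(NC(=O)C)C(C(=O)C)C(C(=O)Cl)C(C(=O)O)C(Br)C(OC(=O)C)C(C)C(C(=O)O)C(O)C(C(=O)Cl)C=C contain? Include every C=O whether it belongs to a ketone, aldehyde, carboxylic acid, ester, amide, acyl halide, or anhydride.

7

CH(NHCOCH3): amide, 1 C=O (running total 1).
CH(COCH3): ketone, 1 C=O (running total 2).
CH(COCl): acyl halide, 1 C=O (running total 3).
CH(COOH): carboxylic acid, 1 C=O (running total 4).
CH(OCOCH3): ester, 1 C=O (running total 5).
CH(COOH): carboxylic acid, 1 C=O (running total 6).
CH(COCl): acyl halide, 1 C=O (running total 7).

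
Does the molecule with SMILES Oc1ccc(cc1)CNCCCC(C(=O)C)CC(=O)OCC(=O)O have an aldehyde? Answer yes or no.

no

Working along the chain:
  HOC6H4: –OH attached directly to an aromatic ring → phenol (not alcohol); the ring itself is an arene.
  CH2NHCH2: C–N–C with sp³ carbons and no adjacent C=O → amine (secondary).
  CH(COCH3): pendant –COCH3: carbonyl C bonded to two carbons → ketone.
  CH2COOCH2: –C(=O)–O–C with C on the carbonyl side → ester.
  COOH: –COOH: carbonyl C bonded to –OH and C → carboxylic acid (the –OH is not a separate alcohol).
In CH(COCH3), the carbonyl carbon is bonded to two carbons, so it is a ketone, not an aldehyde. In COOH, the carbonyl carbon bears –OH, not –H, so it is a carboxylic acid.
The groups actually present are: amine, arene, carboxylic acid, ester, ketone, phenol.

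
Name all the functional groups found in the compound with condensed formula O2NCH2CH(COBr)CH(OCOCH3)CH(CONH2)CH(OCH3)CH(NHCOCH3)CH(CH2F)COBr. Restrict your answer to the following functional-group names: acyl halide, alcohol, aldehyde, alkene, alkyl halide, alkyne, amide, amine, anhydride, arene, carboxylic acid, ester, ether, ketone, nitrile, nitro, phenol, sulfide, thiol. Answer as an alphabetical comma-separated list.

acyl halide, alkyl halide, amide, ester, ether, nitro

–NO2 on carbon → nitro group.
pendant –C(=O)X: carbonyl C bonded to C and halogen → acyl halide.
pendant –OC(=O)CH3: an acyloxy group → ester.
pendant –CONH2: carbonyl C bonded to C and N → amide.
pendant –OCH3: C–O–C with sp³ C, no adjacent C=O → ether.
pendant –NHC(=O)CH3: N bonded to a carbonyl → amide (not amine).
pendant –CH2X: halogen on sp³ carbon → alkyl halide.
–C(=O)Br: carbonyl C bonded to C and to a halogen → acyl halide (not alkyl halide).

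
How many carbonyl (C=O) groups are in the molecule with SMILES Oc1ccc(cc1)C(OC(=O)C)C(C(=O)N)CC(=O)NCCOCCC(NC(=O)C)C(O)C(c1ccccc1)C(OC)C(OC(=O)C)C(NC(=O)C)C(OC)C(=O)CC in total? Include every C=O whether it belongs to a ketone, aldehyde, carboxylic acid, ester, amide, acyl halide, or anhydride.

7

CH(OCOCH3): ester, 1 C=O (running total 1).
CH(CONH2): amide, 1 C=O (running total 2).
CH2CONHCH2: amide, 1 C=O (running total 3).
CH(NHCOCH3): amide, 1 C=O (running total 4).
CH(OCOCH3): ester, 1 C=O (running total 5).
CH(NHCOCH3): amide, 1 C=O (running total 6).
CO: ketone, 1 C=O (running total 7).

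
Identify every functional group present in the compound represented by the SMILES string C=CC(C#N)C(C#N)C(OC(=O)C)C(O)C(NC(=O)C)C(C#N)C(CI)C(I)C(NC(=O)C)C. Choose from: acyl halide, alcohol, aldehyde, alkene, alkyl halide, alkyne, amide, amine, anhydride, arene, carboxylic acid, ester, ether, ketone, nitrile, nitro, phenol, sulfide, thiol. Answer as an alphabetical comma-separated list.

alcohol, alkene, alkyl halide, amide, ester, nitrile

C=C double bond → alkene.
pendant –C≡N: nitrile.
pendant –C≡N: nitrile.
pendant –OC(=O)CH3: an acyloxy group → ester.
–OH on an sp³ carbon → alcohol (secondary).
pendant –NHC(=O)CH3: N bonded to a carbonyl → amide (not amine).
pendant –C≡N: nitrile.
pendant –CH2X: halogen on sp³ carbon → alkyl halide.
halogen on an sp³ carbon → alkyl halide.
pendant –NHC(=O)CH3: N bonded to a carbonyl → amide (not amine).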